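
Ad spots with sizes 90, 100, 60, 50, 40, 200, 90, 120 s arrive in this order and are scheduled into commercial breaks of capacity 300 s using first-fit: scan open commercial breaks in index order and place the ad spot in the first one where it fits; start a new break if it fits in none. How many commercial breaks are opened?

3

  90 → break 1 (new)  [load 90/300]
  100 → break 1  [load 190/300]
  60 → break 1  [load 250/300]
  50 → break 1  [load 300/300]
  40 → break 2 (new)  [load 40/300]
  200 → break 2  [load 240/300]
  90 → break 3 (new)  [load 90/300]
  120 → break 3  [load 210/300]
3 commercial breaks opened.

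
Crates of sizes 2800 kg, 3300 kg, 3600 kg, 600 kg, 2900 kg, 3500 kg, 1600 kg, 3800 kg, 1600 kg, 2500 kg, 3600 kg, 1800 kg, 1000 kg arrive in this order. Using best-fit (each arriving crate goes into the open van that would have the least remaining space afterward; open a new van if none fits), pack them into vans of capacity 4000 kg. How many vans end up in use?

  2800 → van 1 (new)  [load 2800/4000]
  3300 → van 2 (new)  [load 3300/4000]
  3600 → van 3 (new)  [load 3600/4000]
  600 → van 2  [load 3900/4000]
  2900 → van 4 (new)  [load 2900/4000]
  3500 → van 5 (new)  [load 3500/4000]
  1600 → van 6 (new)  [load 1600/4000]
  3800 → van 7 (new)  [load 3800/4000]
  1600 → van 6  [load 3200/4000]
  2500 → van 8 (new)  [load 2500/4000]
  3600 → van 9 (new)  [load 3600/4000]
  1800 → van 10 (new)  [load 1800/4000]
  1000 → van 4  [load 3900/4000]
10 vans opened.

10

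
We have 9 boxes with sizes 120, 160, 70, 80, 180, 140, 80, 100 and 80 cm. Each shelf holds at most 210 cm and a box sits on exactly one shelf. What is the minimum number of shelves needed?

Total = 180 + 160 + 140 + 120 + 100 + 80 + 80 + 80 + 70 = 1010 cm.
Lower bound: ⌈1010/210⌉ = 5 shelves.
A packing using 6 shelves:
  shelf 1: 180 = 180
  shelf 2: 160 = 160
  shelf 3: 140 + 70 = 210
  shelf 4: 120 + 80 = 200
  shelf 5: 100 + 80 = 180
  shelf 6: 80 = 80
No arrangement into 5 shelves stays within capacity, so 6 is optimal.

6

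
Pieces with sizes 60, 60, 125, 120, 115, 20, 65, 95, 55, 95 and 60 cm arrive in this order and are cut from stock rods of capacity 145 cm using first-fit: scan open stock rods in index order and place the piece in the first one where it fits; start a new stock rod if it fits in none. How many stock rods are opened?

  60 → stock rod 1 (new)  [load 60/145]
  60 → stock rod 1  [load 120/145]
  125 → stock rod 2 (new)  [load 125/145]
  120 → stock rod 3 (new)  [load 120/145]
  115 → stock rod 4 (new)  [load 115/145]
  20 → stock rod 1  [load 140/145]
  65 → stock rod 5 (new)  [load 65/145]
  95 → stock rod 6 (new)  [load 95/145]
  55 → stock rod 5  [load 120/145]
  95 → stock rod 7 (new)  [load 95/145]
  60 → stock rod 8 (new)  [load 60/145]
8 stock rods opened.

8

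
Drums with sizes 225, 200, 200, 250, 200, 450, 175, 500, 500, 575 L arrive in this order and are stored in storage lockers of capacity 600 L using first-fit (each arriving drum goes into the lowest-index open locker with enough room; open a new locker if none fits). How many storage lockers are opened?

  225 → locker 1 (new)  [load 225/600]
  200 → locker 1  [load 425/600]
  200 → locker 2 (new)  [load 200/600]
  250 → locker 2  [load 450/600]
  200 → locker 3 (new)  [load 200/600]
  450 → locker 4 (new)  [load 450/600]
  175 → locker 1  [load 600/600]
  500 → locker 5 (new)  [load 500/600]
  500 → locker 6 (new)  [load 500/600]
  575 → locker 7 (new)  [load 575/600]
7 storage lockers opened.

7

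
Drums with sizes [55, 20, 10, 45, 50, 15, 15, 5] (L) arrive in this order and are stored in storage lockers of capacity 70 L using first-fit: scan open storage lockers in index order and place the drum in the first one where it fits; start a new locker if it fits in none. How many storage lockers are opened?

4

  55 → locker 1 (new)  [load 55/70]
  20 → locker 2 (new)  [load 20/70]
  10 → locker 1  [load 65/70]
  45 → locker 2  [load 65/70]
  50 → locker 3 (new)  [load 50/70]
  15 → locker 3  [load 65/70]
  15 → locker 4 (new)  [load 15/70]
  5 → locker 1  [load 70/70]
4 storage lockers opened.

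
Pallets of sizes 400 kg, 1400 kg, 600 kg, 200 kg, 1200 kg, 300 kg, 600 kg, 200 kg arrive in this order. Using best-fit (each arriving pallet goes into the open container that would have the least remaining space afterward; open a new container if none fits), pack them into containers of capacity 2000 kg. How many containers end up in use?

3

  400 → container 1 (new)  [load 400/2000]
  1400 → container 1  [load 1800/2000]
  600 → container 2 (new)  [load 600/2000]
  200 → container 1  [load 2000/2000]
  1200 → container 2  [load 1800/2000]
  300 → container 3 (new)  [load 300/2000]
  600 → container 3  [load 900/2000]
  200 → container 2  [load 2000/2000]
3 containers opened.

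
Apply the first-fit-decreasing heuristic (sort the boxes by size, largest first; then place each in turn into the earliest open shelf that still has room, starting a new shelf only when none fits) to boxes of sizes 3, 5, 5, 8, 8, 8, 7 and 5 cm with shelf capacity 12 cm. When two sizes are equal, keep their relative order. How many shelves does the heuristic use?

Sorted descending: 8, 8, 8, 7, 5, 5, 5, 3.
  8 → shelf 1 (new)  [load 8/12]
  8 → shelf 2 (new)  [load 8/12]
  8 → shelf 3 (new)  [load 8/12]
  7 → shelf 4 (new)  [load 7/12]
  5 → shelf 4  [load 12/12]
  5 → shelf 5 (new)  [load 5/12]
  5 → shelf 5  [load 10/12]
  3 → shelf 1  [load 11/12]
5 shelves opened.

5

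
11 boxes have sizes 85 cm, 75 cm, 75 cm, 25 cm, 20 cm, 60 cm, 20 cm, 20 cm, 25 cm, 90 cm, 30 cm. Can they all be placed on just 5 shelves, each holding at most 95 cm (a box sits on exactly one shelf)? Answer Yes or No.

Total = 525 cm; ⌈525/95⌉ = 6.
At least 6 shelves are required, but only 5 are allowed.

No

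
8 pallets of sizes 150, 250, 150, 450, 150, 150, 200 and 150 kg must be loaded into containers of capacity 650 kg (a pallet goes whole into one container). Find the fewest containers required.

3

Total = 450 + 250 + 200 + 150 + 150 + 150 + 150 + 150 = 1650 kg.
Lower bound: ⌈1650/650⌉ = 3 containers.
A packing using 3 containers:
  container 1: 450 + 200 = 650
  container 2: 250 + 150 + 150 = 550
  container 3: 150 + 150 + 150 = 450
This matches the lower bound, so 3 is optimal.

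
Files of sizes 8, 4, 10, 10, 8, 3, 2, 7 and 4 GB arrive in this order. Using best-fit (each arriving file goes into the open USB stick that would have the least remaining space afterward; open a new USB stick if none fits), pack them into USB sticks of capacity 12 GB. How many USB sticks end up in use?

5

  8 → USB stick 1 (new)  [load 8/12]
  4 → USB stick 1  [load 12/12]
  10 → USB stick 2 (new)  [load 10/12]
  10 → USB stick 3 (new)  [load 10/12]
  8 → USB stick 4 (new)  [load 8/12]
  3 → USB stick 4  [load 11/12]
  2 → USB stick 2  [load 12/12]
  7 → USB stick 5 (new)  [load 7/12]
  4 → USB stick 5  [load 11/12]
5 USB sticks opened.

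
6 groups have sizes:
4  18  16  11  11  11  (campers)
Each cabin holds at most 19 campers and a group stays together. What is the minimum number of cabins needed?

5

Total = 18 + 16 + 11 + 11 + 11 + 4 = 71 campers.
Lower bound: ⌈71/19⌉ = 4 cabins.
Also, 5 groups each exceed 19/2 campers, and no two of those can share a cabin, so at least 5 cabins are needed.
A packing using 5 cabins:
  cabin 1: 18 = 18
  cabin 2: 16 = 16
  cabin 3: 11 + 4 = 15
  cabin 4: 11 = 11
  cabin 5: 11 = 11
This matches the lower bound, so 5 is optimal.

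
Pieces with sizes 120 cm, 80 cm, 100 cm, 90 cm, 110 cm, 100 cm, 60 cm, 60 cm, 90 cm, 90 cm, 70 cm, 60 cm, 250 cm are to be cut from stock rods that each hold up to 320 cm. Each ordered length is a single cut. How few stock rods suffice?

4

Total = 250 + 120 + 110 + 100 + 100 + 90 + 90 + 90 + 80 + 70 + 60 + 60 + 60 = 1280 cm.
Lower bound: ⌈1280/320⌉ = 4 stock rods.
A packing using 4 stock rods:
  stock rod 1: 250 + 70 = 320
  stock rod 2: 120 + 110 + 90 = 320
  stock rod 3: 100 + 100 + 60 + 60 = 320
  stock rod 4: 90 + 90 + 80 + 60 = 320
This matches the lower bound, so 4 is optimal.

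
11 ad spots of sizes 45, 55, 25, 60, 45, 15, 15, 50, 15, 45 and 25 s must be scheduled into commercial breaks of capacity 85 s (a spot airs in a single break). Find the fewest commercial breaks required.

Total = 60 + 55 + 50 + 45 + 45 + 45 + 25 + 25 + 15 + 15 + 15 = 395 s.
Lower bound: ⌈395/85⌉ = 5 commercial breaks.
Also, 6 ad spots each exceed 85/2 s, and no two of those can share a break, so at least 6 commercial breaks are needed.
A packing using 6 commercial breaks:
  break 1: 60 + 25 = 85
  break 2: 55 + 25 = 80
  break 3: 50 + 15 + 15 = 80
  break 4: 45 + 15 = 60
  break 5: 45 = 45
  break 6: 45 = 45
This matches the lower bound, so 6 is optimal.

6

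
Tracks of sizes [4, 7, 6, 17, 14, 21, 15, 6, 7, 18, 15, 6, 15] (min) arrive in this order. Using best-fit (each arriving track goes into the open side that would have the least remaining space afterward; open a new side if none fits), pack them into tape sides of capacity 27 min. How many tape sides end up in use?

  4 → side 1 (new)  [load 4/27]
  7 → side 1  [load 11/27]
  6 → side 1  [load 17/27]
  17 → side 2 (new)  [load 17/27]
  14 → side 3 (new)  [load 14/27]
  21 → side 4 (new)  [load 21/27]
  15 → side 5 (new)  [load 15/27]
  6 → side 4  [load 27/27]
  7 → side 1  [load 24/27]
  18 → side 6 (new)  [load 18/27]
  15 → side 7 (new)  [load 15/27]
  6 → side 6  [load 24/27]
  15 → side 8 (new)  [load 15/27]
8 tape sides opened.

8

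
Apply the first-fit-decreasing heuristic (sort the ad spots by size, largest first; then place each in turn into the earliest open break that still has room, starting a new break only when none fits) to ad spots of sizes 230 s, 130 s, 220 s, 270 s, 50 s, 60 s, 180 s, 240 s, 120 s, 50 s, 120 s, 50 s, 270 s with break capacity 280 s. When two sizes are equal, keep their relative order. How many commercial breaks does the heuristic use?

8

Sorted descending: 270, 270, 240, 230, 220, 180, 130, 120, 120, 60, 50, 50, 50.
  270 → break 1 (new)  [load 270/280]
  270 → break 2 (new)  [load 270/280]
  240 → break 3 (new)  [load 240/280]
  230 → break 4 (new)  [load 230/280]
  220 → break 5 (new)  [load 220/280]
  180 → break 6 (new)  [load 180/280]
  130 → break 7 (new)  [load 130/280]
  120 → break 7  [load 250/280]
  120 → break 8 (new)  [load 120/280]
  60 → break 5  [load 280/280]
  50 → break 4  [load 280/280]
  50 → break 6  [load 230/280]
  50 → break 6  [load 280/280]
8 commercial breaks opened.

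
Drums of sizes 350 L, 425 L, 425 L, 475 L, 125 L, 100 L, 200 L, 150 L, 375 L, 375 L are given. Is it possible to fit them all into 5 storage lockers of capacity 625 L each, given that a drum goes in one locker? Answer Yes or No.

Total = 3000 L; ⌈3000/625⌉ = 5.
6 drums each exceed half the capacity and cannot share a locker, forcing at least 6 storage lockers.
At least 6 storage lockers are required, but only 5 are allowed.

No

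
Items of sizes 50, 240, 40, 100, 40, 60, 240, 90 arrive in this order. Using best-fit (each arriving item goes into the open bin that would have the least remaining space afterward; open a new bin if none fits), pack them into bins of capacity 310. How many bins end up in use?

  50 → bin 1 (new)  [load 50/310]
  240 → bin 1  [load 290/310]
  40 → bin 2 (new)  [load 40/310]
  100 → bin 2  [load 140/310]
  40 → bin 2  [load 180/310]
  60 → bin 2  [load 240/310]
  240 → bin 3 (new)  [load 240/310]
  90 → bin 4 (new)  [load 90/310]
4 bins opened.

4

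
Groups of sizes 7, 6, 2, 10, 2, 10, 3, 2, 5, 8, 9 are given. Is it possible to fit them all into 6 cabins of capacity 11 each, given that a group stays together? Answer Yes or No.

Yes

A valid assignment using 6 cabins:
  cabin 1: 10 = 10
  cabin 2: 10 = 10
  cabin 3: 9 + 2 = 11
  cabin 4: 8 + 3 = 11
  cabin 5: 7 + 2 + 2 = 11
  cabin 6: 6 + 5 = 11
Every load is within 11, so 6 cabins suffice.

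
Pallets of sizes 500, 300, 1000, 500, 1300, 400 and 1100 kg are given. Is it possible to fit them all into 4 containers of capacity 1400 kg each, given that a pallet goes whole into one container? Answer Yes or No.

A valid assignment using 4 containers:
  container 1: 1300 = 1300
  container 2: 1100 + 300 = 1400
  container 3: 1000 + 400 = 1400
  container 4: 500 + 500 = 1000
Every load is within 1400 kg, so 4 containers suffice.

Yes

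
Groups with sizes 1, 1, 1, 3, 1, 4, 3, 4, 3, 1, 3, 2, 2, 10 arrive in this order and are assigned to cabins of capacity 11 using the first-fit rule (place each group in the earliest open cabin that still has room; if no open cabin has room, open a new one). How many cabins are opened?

4

  1 → cabin 1 (new)  [load 1/11]
  1 → cabin 1  [load 2/11]
  1 → cabin 1  [load 3/11]
  3 → cabin 1  [load 6/11]
  1 → cabin 1  [load 7/11]
  4 → cabin 1  [load 11/11]
  3 → cabin 2 (new)  [load 3/11]
  4 → cabin 2  [load 7/11]
  3 → cabin 2  [load 10/11]
  1 → cabin 2  [load 11/11]
  3 → cabin 3 (new)  [load 3/11]
  2 → cabin 3  [load 5/11]
  2 → cabin 3  [load 7/11]
  10 → cabin 4 (new)  [load 10/11]
4 cabins opened.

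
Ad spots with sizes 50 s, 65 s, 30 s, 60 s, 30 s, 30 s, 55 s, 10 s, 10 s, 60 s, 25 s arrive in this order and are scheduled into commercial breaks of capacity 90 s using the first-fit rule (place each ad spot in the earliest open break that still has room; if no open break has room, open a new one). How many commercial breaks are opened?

  50 → break 1 (new)  [load 50/90]
  65 → break 2 (new)  [load 65/90]
  30 → break 1  [load 80/90]
  60 → break 3 (new)  [load 60/90]
  30 → break 3  [load 90/90]
  30 → break 4 (new)  [load 30/90]
  55 → break 4  [load 85/90]
  10 → break 1  [load 90/90]
  10 → break 2  [load 75/90]
  60 → break 5 (new)  [load 60/90]
  25 → break 5  [load 85/90]
5 commercial breaks opened.

5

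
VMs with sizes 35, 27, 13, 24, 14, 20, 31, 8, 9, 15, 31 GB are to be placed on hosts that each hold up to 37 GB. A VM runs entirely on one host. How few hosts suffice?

Total = 35 + 31 + 31 + 27 + 24 + 20 + 15 + 14 + 13 + 9 + 8 = 227 GB.
Lower bound: ⌈227/37⌉ = 7 hosts.
A packing using 7 hosts:
  host 1: 35 = 35
  host 2: 31 = 31
  host 3: 31 = 31
  host 4: 27 + 9 = 36
  host 5: 24 + 13 = 37
  host 6: 20 + 15 = 35
  host 7: 14 + 8 = 22
This matches the lower bound, so 7 is optimal.

7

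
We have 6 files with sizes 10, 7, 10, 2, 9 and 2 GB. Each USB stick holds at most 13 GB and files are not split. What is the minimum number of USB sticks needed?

4

Total = 10 + 10 + 9 + 7 + 2 + 2 = 40 GB.
Lower bound: ⌈40/13⌉ = 4 USB sticks.
A packing using 4 USB sticks:
  USB stick 1: 10 + 2 = 12
  USB stick 2: 10 + 2 = 12
  USB stick 3: 9 = 9
  USB stick 4: 7 = 7
This matches the lower bound, so 4 is optimal.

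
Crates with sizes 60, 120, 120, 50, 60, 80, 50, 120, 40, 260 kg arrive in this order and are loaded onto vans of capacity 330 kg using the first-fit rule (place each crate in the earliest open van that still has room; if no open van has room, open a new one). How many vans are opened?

  60 → van 1 (new)  [load 60/330]
  120 → van 1  [load 180/330]
  120 → van 1  [load 300/330]
  50 → van 2 (new)  [load 50/330]
  60 → van 2  [load 110/330]
  80 → van 2  [load 190/330]
  50 → van 2  [load 240/330]
  120 → van 3 (new)  [load 120/330]
  40 → van 2  [load 280/330]
  260 → van 4 (new)  [load 260/330]
4 vans opened.

4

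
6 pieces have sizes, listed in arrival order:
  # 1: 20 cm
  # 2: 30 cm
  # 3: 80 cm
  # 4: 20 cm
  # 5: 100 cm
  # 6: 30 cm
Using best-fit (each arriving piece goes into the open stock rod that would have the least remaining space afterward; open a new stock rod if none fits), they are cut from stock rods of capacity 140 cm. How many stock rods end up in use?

  20 → stock rod 1 (new)  [load 20/140]
  30 → stock rod 1  [load 50/140]
  80 → stock rod 1  [load 130/140]
  20 → stock rod 2 (new)  [load 20/140]
  100 → stock rod 2  [load 120/140]
  30 → stock rod 3 (new)  [load 30/140]
3 stock rods opened.

3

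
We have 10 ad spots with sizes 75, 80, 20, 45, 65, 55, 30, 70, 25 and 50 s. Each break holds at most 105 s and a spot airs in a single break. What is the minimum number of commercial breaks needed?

Total = 80 + 75 + 70 + 65 + 55 + 50 + 45 + 30 + 25 + 20 = 515 s.
Lower bound: ⌈515/105⌉ = 5 commercial breaks.
A packing using 6 commercial breaks:
  break 1: 80 + 25 = 105
  break 2: 75 + 30 = 105
  break 3: 70 + 20 = 90
  break 4: 65 = 65
  break 5: 55 + 50 = 105
  break 6: 45 = 45
No arrangement into 5 commercial breaks stays within capacity, so 6 is optimal.

6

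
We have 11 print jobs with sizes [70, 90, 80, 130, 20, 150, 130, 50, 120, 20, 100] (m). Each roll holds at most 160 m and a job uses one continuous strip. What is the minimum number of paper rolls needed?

7

Total = 150 + 130 + 130 + 120 + 100 + 90 + 80 + 70 + 50 + 20 + 20 = 960 m.
Lower bound: ⌈960/160⌉ = 6 paper rolls.
A packing using 7 paper rolls:
  roll 1: 150 = 150
  roll 2: 130 + 20 = 150
  roll 3: 130 + 20 = 150
  roll 4: 120 = 120
  roll 5: 100 + 50 = 150
  roll 6: 90 + 70 = 160
  roll 7: 80 = 80
No arrangement into 6 paper rolls stays within capacity, so 7 is optimal.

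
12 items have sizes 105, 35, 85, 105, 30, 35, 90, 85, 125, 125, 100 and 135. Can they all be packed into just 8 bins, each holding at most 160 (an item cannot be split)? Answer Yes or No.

Total = 1055; ⌈1055/160⌉ = 7.
9 items each exceed half the capacity and cannot share a bin, forcing at least 9 bins.
At least 9 bins are required, but only 8 are allowed.

No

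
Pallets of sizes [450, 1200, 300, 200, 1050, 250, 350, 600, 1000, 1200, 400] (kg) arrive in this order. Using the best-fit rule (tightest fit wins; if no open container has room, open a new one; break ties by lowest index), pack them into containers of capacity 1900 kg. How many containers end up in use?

  450 → container 1 (new)  [load 450/1900]
  1200 → container 1  [load 1650/1900]
  300 → container 2 (new)  [load 300/1900]
  200 → container 1  [load 1850/1900]
  1050 → container 2  [load 1350/1900]
  250 → container 2  [load 1600/1900]
  350 → container 3 (new)  [load 350/1900]
  600 → container 3  [load 950/1900]
  1000 → container 4 (new)  [load 1000/1900]
  1200 → container 5 (new)  [load 1200/1900]
  400 → container 5  [load 1600/1900]
5 containers opened.

5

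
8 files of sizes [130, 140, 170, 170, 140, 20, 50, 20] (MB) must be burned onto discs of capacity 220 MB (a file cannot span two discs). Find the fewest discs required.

5

Total = 170 + 170 + 140 + 140 + 130 + 50 + 20 + 20 = 840 MB.
Lower bound: ⌈840/220⌉ = 4 discs.
Also, 5 files each exceed 110 MB, and no two of those can share a disc, so at least 5 discs are needed.
A packing using 5 discs:
  disc 1: 170 + 50 = 220
  disc 2: 170 + 20 + 20 = 210
  disc 3: 140 = 140
  disc 4: 140 = 140
  disc 5: 130 = 130
This matches the lower bound, so 5 is optimal.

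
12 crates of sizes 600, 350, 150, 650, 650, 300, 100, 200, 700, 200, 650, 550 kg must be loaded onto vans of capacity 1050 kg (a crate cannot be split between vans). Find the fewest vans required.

6

Total = 700 + 650 + 650 + 650 + 600 + 550 + 350 + 300 + 200 + 200 + 150 + 100 = 5100 kg.
Lower bound: ⌈5100/1050⌉ = 5 vans.
Also, 6 crates each exceed 525 kg, and no two of those can share a van, so at least 6 vans are needed.
A packing using 6 vans:
  van 1: 700 + 350 = 1050
  van 2: 650 + 300 + 100 = 1050
  van 3: 650 + 200 + 200 = 1050
  van 4: 650 + 150 = 800
  van 5: 600 = 600
  van 6: 550 = 550
This matches the lower bound, so 6 is optimal.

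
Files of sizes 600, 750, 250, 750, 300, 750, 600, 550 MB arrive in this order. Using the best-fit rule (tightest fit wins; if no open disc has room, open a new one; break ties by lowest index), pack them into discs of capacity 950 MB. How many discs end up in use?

6

  600 → disc 1 (new)  [load 600/950]
  750 → disc 2 (new)  [load 750/950]
  250 → disc 1  [load 850/950]
  750 → disc 3 (new)  [load 750/950]
  300 → disc 4 (new)  [load 300/950]
  750 → disc 5 (new)  [load 750/950]
  600 → disc 4  [load 900/950]
  550 → disc 6 (new)  [load 550/950]
6 discs opened.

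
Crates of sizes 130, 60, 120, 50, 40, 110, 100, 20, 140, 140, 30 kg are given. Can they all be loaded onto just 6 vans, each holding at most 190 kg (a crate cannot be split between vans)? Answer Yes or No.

Yes

A valid assignment using 6 vans:
  van 1: 140 + 50 = 190
  van 2: 140 + 40 = 180
  van 3: 130 + 60 = 190
  van 4: 120 + 30 + 20 = 170
  van 5: 110 = 110
  van 6: 100 = 100
Every load is within 190 kg, so 6 vans suffice.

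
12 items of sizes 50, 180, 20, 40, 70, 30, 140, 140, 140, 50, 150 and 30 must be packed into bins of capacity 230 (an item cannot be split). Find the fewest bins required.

5

Total = 180 + 150 + 140 + 140 + 140 + 70 + 50 + 50 + 40 + 30 + 30 + 20 = 1040.
Lower bound: ⌈1040/230⌉ = 5 bins.
A packing using 5 bins:
  bin 1: 180 + 50 = 230
  bin 2: 150 + 70 = 220
  bin 3: 140 + 50 + 40 = 230
  bin 4: 140 + 30 + 30 + 20 = 220
  bin 5: 140 = 140
This matches the lower bound, so 5 is optimal.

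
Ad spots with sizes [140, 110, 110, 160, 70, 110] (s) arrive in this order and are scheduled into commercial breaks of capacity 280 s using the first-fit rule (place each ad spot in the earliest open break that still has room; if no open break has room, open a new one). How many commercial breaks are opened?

  140 → break 1 (new)  [load 140/280]
  110 → break 1  [load 250/280]
  110 → break 2 (new)  [load 110/280]
  160 → break 2  [load 270/280]
  70 → break 3 (new)  [load 70/280]
  110 → break 3  [load 180/280]
3 commercial breaks opened.

3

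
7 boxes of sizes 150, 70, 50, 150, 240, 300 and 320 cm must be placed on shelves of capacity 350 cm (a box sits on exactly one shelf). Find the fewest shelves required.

Total = 320 + 300 + 240 + 150 + 150 + 70 + 50 = 1280 cm.
Lower bound: ⌈1280/350⌉ = 4 shelves.
A packing using 4 shelves:
  shelf 1: 320 = 320
  shelf 2: 300 + 50 = 350
  shelf 3: 240 + 70 = 310
  shelf 4: 150 + 150 = 300
This matches the lower bound, so 4 is optimal.

4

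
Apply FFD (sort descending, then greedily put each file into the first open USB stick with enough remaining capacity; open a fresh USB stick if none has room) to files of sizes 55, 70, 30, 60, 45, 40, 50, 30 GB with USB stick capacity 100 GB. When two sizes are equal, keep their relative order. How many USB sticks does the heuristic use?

4

Sorted descending: 70, 60, 55, 50, 45, 40, 30, 30.
  70 → USB stick 1 (new)  [load 70/100]
  60 → USB stick 2 (new)  [load 60/100]
  55 → USB stick 3 (new)  [load 55/100]
  50 → USB stick 4 (new)  [load 50/100]
  45 → USB stick 3  [load 100/100]
  40 → USB stick 2  [load 100/100]
  30 → USB stick 1  [load 100/100]
  30 → USB stick 4  [load 80/100]
4 USB sticks opened.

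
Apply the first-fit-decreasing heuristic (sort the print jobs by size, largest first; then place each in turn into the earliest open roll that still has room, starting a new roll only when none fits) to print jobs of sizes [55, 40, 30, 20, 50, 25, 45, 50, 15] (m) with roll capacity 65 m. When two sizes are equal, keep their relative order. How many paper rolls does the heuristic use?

6

Sorted descending: 55, 50, 50, 45, 40, 30, 25, 20, 15.
  55 → roll 1 (new)  [load 55/65]
  50 → roll 2 (new)  [load 50/65]
  50 → roll 3 (new)  [load 50/65]
  45 → roll 4 (new)  [load 45/65]
  40 → roll 5 (new)  [load 40/65]
  30 → roll 6 (new)  [load 30/65]
  25 → roll 5  [load 65/65]
  20 → roll 4  [load 65/65]
  15 → roll 2  [load 65/65]
6 paper rolls opened.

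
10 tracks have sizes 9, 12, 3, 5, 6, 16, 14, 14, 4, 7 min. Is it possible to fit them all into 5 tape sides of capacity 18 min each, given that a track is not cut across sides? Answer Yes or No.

No

Total = 90 min; ⌈90/18⌉ = 5.
The bound of 5 does not rule out 5, but exhaustive search shows no assignment into 5 tape sides of capacity 18 min exists — the minimum is 6.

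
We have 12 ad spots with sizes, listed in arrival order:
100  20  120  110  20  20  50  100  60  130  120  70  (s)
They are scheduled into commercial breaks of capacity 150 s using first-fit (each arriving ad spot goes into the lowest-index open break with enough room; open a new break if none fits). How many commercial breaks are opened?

  100 → break 1 (new)  [load 100/150]
  20 → break 1  [load 120/150]
  120 → break 2 (new)  [load 120/150]
  110 → break 3 (new)  [load 110/150]
  20 → break 1  [load 140/150]
  20 → break 2  [load 140/150]
  50 → break 4 (new)  [load 50/150]
  100 → break 4  [load 150/150]
  60 → break 5 (new)  [load 60/150]
  130 → break 6 (new)  [load 130/150]
  120 → break 7 (new)  [load 120/150]
  70 → break 5  [load 130/150]
7 commercial breaks opened.

7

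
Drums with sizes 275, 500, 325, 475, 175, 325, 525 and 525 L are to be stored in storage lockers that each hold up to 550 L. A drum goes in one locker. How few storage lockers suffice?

Total = 525 + 525 + 500 + 475 + 325 + 325 + 275 + 175 = 3125 L.
Lower bound: ⌈3125/550⌉ = 6 storage lockers.
A packing using 7 storage lockers:
  locker 1: 525 = 525
  locker 2: 525 = 525
  locker 3: 500 = 500
  locker 4: 475 = 475
  locker 5: 325 + 175 = 500
  locker 6: 325 = 325
  locker 7: 275 = 275
No arrangement into 6 storage lockers stays within capacity, so 7 is optimal.

7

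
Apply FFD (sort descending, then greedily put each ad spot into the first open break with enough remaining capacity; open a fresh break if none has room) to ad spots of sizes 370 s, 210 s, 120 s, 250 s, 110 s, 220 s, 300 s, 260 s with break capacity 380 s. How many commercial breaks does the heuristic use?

Sorted descending: 370, 300, 260, 250, 220, 210, 120, 110.
  370 → break 1 (new)  [load 370/380]
  300 → break 2 (new)  [load 300/380]
  260 → break 3 (new)  [load 260/380]
  250 → break 4 (new)  [load 250/380]
  220 → break 5 (new)  [load 220/380]
  210 → break 6 (new)  [load 210/380]
  120 → break 3  [load 380/380]
  110 → break 4  [load 360/380]
6 commercial breaks opened.

6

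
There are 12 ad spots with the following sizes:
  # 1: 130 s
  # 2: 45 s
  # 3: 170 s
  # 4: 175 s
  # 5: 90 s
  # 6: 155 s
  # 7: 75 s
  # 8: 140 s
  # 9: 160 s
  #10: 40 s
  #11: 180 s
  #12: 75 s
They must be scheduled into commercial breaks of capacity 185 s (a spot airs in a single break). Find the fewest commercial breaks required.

9

Total = 180 + 175 + 170 + 160 + 155 + 140 + 130 + 90 + 75 + 75 + 45 + 40 = 1435 s.
Lower bound: ⌈1435/185⌉ = 8 commercial breaks.
A packing using 9 commercial breaks:
  break 1: 180 = 180
  break 2: 175 = 175
  break 3: 170 = 170
  break 4: 160 = 160
  break 5: 155 = 155
  break 6: 140 + 45 = 185
  break 7: 130 + 40 = 170
  break 8: 90 + 75 = 165
  break 9: 75 = 75
No arrangement into 8 commercial breaks stays within capacity, so 9 is optimal.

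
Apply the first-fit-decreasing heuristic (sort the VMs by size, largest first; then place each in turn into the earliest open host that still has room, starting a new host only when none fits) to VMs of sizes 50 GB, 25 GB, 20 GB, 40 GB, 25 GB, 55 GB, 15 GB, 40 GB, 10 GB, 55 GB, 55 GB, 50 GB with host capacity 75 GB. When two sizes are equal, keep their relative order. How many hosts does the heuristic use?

Sorted descending: 55, 55, 55, 50, 50, 40, 40, 25, 25, 20, 15, 10.
  55 → host 1 (new)  [load 55/75]
  55 → host 2 (new)  [load 55/75]
  55 → host 3 (new)  [load 55/75]
  50 → host 4 (new)  [load 50/75]
  50 → host 5 (new)  [load 50/75]
  40 → host 6 (new)  [load 40/75]
  40 → host 7 (new)  [load 40/75]
  25 → host 4  [load 75/75]
  25 → host 5  [load 75/75]
  20 → host 1  [load 75/75]
  15 → host 2  [load 70/75]
  10 → host 3  [load 65/75]
7 hosts opened.

7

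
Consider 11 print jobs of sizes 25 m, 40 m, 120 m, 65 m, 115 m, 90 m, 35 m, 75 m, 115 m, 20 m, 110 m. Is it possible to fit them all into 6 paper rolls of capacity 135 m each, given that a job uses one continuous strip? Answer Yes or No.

No

Total = 810 m; ⌈810/135⌉ = 6.
The bound of 6 does not rule out 6, but exhaustive search shows no assignment into 6 paper rolls of capacity 135 m exists — the minimum is 7.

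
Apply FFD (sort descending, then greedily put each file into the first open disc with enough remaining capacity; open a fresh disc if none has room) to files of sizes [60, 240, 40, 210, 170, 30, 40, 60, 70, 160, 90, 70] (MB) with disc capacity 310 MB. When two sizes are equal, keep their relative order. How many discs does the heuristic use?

Sorted descending: 240, 210, 170, 160, 90, 70, 70, 60, 60, 40, 40, 30.
  240 → disc 1 (new)  [load 240/310]
  210 → disc 2 (new)  [load 210/310]
  170 → disc 3 (new)  [load 170/310]
  160 → disc 4 (new)  [load 160/310]
  90 → disc 2  [load 300/310]
  70 → disc 1  [load 310/310]
  70 → disc 3  [load 240/310]
  60 → disc 3  [load 300/310]
  60 → disc 4  [load 220/310]
  40 → disc 4  [load 260/310]
  40 → disc 4  [load 300/310]
  30 → disc 5 (new)  [load 30/310]
5 discs opened.

5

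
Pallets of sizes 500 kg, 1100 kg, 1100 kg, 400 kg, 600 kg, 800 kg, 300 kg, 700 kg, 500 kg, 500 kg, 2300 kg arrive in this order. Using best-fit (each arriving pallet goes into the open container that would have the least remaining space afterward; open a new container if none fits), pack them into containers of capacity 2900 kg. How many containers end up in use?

4

  500 → container 1 (new)  [load 500/2900]
  1100 → container 1  [load 1600/2900]
  1100 → container 1  [load 2700/2900]
  400 → container 2 (new)  [load 400/2900]
  600 → container 2  [load 1000/2900]
  800 → container 2  [load 1800/2900]
  300 → container 2  [load 2100/2900]
  700 → container 2  [load 2800/2900]
  500 → container 3 (new)  [load 500/2900]
  500 → container 3  [load 1000/2900]
  2300 → container 4 (new)  [load 2300/2900]
4 containers opened.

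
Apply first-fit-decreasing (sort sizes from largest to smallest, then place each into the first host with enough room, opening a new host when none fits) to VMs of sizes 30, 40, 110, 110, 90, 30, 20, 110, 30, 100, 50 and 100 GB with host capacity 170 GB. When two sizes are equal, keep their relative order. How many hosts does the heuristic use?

Sorted descending: 110, 110, 110, 100, 100, 90, 50, 40, 30, 30, 30, 20.
  110 → host 1 (new)  [load 110/170]
  110 → host 2 (new)  [load 110/170]
  110 → host 3 (new)  [load 110/170]
  100 → host 4 (new)  [load 100/170]
  100 → host 5 (new)  [load 100/170]
  90 → host 6 (new)  [load 90/170]
  50 → host 1  [load 160/170]
  40 → host 2  [load 150/170]
  30 → host 3  [load 140/170]
  30 → host 3  [load 170/170]
  30 → host 4  [load 130/170]
  20 → host 2  [load 170/170]
6 hosts opened.

6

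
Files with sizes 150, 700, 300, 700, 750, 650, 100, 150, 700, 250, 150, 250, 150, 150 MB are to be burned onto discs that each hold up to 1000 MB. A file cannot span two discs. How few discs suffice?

6

Total = 750 + 700 + 700 + 700 + 650 + 300 + 250 + 250 + 150 + 150 + 150 + 150 + 150 + 100 = 5150 MB.
Lower bound: ⌈5150/1000⌉ = 6 discs.
A packing using 6 discs:
  disc 1: 750 + 250 = 1000
  disc 2: 700 + 300 = 1000
  disc 3: 700 + 250 = 950
  disc 4: 700 + 150 + 150 = 1000
  disc 5: 650 + 150 + 150 = 950
  disc 6: 150 + 100 = 250
This matches the lower bound, so 6 is optimal.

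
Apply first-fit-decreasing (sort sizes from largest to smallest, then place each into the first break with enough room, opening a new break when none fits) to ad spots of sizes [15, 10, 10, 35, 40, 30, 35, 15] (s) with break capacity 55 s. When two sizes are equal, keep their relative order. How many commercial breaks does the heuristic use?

4

Sorted descending: 40, 35, 35, 30, 15, 15, 10, 10.
  40 → break 1 (new)  [load 40/55]
  35 → break 2 (new)  [load 35/55]
  35 → break 3 (new)  [load 35/55]
  30 → break 4 (new)  [load 30/55]
  15 → break 1  [load 55/55]
  15 → break 2  [load 50/55]
  10 → break 3  [load 45/55]
  10 → break 3  [load 55/55]
4 commercial breaks opened.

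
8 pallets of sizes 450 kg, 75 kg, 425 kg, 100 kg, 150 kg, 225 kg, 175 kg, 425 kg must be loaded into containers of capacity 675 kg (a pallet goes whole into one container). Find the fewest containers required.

Total = 450 + 425 + 425 + 225 + 175 + 150 + 100 + 75 = 2025 kg.
Lower bound: ⌈2025/675⌉ = 3 containers.
A packing using 3 containers:
  container 1: 450 + 225 = 675
  container 2: 425 + 175 + 75 = 675
  container 3: 425 + 150 + 100 = 675
This matches the lower bound, so 3 is optimal.

3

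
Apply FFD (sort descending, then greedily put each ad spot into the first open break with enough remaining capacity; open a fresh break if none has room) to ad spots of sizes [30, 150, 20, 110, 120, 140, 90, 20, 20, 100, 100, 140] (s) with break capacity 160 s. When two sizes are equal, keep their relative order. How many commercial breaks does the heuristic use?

Sorted descending: 150, 140, 140, 120, 110, 100, 100, 90, 30, 20, 20, 20.
  150 → break 1 (new)  [load 150/160]
  140 → break 2 (new)  [load 140/160]
  140 → break 3 (new)  [load 140/160]
  120 → break 4 (new)  [load 120/160]
  110 → break 5 (new)  [load 110/160]
  100 → break 6 (new)  [load 100/160]
  100 → break 7 (new)  [load 100/160]
  90 → break 8 (new)  [load 90/160]
  30 → break 4  [load 150/160]
  20 → break 2  [load 160/160]
  20 → break 3  [load 160/160]
  20 → break 5  [load 130/160]
8 commercial breaks opened.

8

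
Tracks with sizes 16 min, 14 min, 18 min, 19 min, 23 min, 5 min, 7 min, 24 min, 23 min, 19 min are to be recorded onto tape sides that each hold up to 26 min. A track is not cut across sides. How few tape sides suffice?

8

Total = 24 + 23 + 23 + 19 + 19 + 18 + 16 + 14 + 7 + 5 = 168 min.
Lower bound: ⌈168/26⌉ = 7 tape sides.
Also, 8 tracks each exceed 13 min, and no two of those can share a side, so at least 8 tape sides are needed.
A packing using 8 tape sides:
  side 1: 24 = 24
  side 2: 23 = 23
  side 3: 23 = 23
  side 4: 19 + 7 = 26
  side 5: 19 + 5 = 24
  side 6: 18 = 18
  side 7: 16 = 16
  side 8: 14 = 14
This matches the lower bound, so 8 is optimal.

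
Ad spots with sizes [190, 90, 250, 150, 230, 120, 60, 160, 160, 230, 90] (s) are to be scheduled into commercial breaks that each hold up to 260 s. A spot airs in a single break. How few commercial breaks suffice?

Total = 250 + 230 + 230 + 190 + 160 + 160 + 150 + 120 + 90 + 90 + 60 = 1730 s.
Lower bound: ⌈1730/260⌉ = 7 commercial breaks.
A packing using 8 commercial breaks:
  break 1: 250 = 250
  break 2: 230 = 230
  break 3: 230 = 230
  break 4: 190 + 60 = 250
  break 5: 160 + 90 = 250
  break 6: 160 + 90 = 250
  break 7: 150 = 150
  break 8: 120 = 120
No arrangement into 7 commercial breaks stays within capacity, so 8 is optimal.

8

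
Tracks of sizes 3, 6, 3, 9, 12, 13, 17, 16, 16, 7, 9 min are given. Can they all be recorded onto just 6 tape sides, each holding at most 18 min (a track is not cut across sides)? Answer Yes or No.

Total = 111 min; ⌈111/18⌉ = 7.
At least 7 tape sides are required, but only 6 are allowed.

No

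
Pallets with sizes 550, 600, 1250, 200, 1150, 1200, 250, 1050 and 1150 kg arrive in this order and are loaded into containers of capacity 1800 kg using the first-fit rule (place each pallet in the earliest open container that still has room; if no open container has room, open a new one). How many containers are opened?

  550 → container 1 (new)  [load 550/1800]
  600 → container 1  [load 1150/1800]
  1250 → container 2 (new)  [load 1250/1800]
  200 → container 1  [load 1350/1800]
  1150 → container 3 (new)  [load 1150/1800]
  1200 → container 4 (new)  [load 1200/1800]
  250 → container 1  [load 1600/1800]
  1050 → container 5 (new)  [load 1050/1800]
  1150 → container 6 (new)  [load 1150/1800]
6 containers opened.

6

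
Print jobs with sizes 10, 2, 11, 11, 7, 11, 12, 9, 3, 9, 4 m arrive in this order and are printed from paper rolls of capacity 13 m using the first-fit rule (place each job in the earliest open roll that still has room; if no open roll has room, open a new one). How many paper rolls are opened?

8

  10 → roll 1 (new)  [load 10/13]
  2 → roll 1  [load 12/13]
  11 → roll 2 (new)  [load 11/13]
  11 → roll 3 (new)  [load 11/13]
  7 → roll 4 (new)  [load 7/13]
  11 → roll 5 (new)  [load 11/13]
  12 → roll 6 (new)  [load 12/13]
  9 → roll 7 (new)  [load 9/13]
  3 → roll 4  [load 10/13]
  9 → roll 8 (new)  [load 9/13]
  4 → roll 7  [load 13/13]
8 paper rolls opened.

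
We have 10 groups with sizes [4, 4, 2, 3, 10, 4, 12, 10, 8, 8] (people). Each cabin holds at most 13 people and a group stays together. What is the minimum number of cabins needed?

Total = 12 + 10 + 10 + 8 + 8 + 4 + 4 + 4 + 3 + 2 = 65 people.
Lower bound: ⌈65/13⌉ = 5 cabins.
A packing using 6 cabins:
  cabin 1: 12 = 12
  cabin 2: 10 + 3 = 13
  cabin 3: 10 + 2 = 12
  cabin 4: 8 + 4 = 12
  cabin 5: 8 + 4 = 12
  cabin 6: 4 = 4
No arrangement into 5 cabins stays within capacity, so 6 is optimal.

6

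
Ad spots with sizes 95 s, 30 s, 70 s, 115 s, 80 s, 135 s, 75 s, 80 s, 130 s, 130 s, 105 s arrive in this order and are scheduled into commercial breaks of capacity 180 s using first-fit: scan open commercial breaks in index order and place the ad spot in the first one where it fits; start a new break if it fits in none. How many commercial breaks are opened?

8

  95 → break 1 (new)  [load 95/180]
  30 → break 1  [load 125/180]
  70 → break 2 (new)  [load 70/180]
  115 → break 3 (new)  [load 115/180]
  80 → break 2  [load 150/180]
  135 → break 4 (new)  [load 135/180]
  75 → break 5 (new)  [load 75/180]
  80 → break 5  [load 155/180]
  130 → break 6 (new)  [load 130/180]
  130 → break 7 (new)  [load 130/180]
  105 → break 8 (new)  [load 105/180]
8 commercial breaks opened.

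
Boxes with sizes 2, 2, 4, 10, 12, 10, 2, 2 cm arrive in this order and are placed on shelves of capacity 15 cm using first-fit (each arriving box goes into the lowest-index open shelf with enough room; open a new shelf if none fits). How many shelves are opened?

  2 → shelf 1 (new)  [load 2/15]
  2 → shelf 1  [load 4/15]
  4 → shelf 1  [load 8/15]
  10 → shelf 2 (new)  [load 10/15]
  12 → shelf 3 (new)  [load 12/15]
  10 → shelf 4 (new)  [load 10/15]
  2 → shelf 1  [load 10/15]
  2 → shelf 1  [load 12/15]
4 shelves opened.

4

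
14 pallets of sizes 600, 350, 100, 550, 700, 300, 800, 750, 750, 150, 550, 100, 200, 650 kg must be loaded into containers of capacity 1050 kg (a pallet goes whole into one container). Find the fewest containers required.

Total = 800 + 750 + 750 + 700 + 650 + 600 + 550 + 550 + 350 + 300 + 200 + 150 + 100 + 100 = 6550 kg.
Lower bound: ⌈6550/1050⌉ = 7 containers.
Also, 8 pallets each exceed 525 kg, and no two of those can share a container, so at least 8 containers are needed.
A packing using 8 containers:
  container 1: 800 + 200 = 1000
  container 2: 750 + 300 = 1050
  container 3: 750 + 150 + 100 = 1000
  container 4: 700 + 350 = 1050
  container 5: 650 + 100 = 750
  container 6: 600 = 600
  container 7: 550 = 550
  container 8: 550 = 550
This matches the lower bound, so 8 is optimal.

8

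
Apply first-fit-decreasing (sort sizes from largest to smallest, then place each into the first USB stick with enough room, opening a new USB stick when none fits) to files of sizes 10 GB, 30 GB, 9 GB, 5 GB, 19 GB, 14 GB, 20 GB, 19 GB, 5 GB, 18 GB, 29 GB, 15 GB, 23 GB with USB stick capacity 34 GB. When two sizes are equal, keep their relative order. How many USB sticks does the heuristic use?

Sorted descending: 30, 29, 23, 20, 19, 19, 18, 15, 14, 10, 9, 5, 5.
  30 → USB stick 1 (new)  [load 30/34]
  29 → USB stick 2 (new)  [load 29/34]
  23 → USB stick 3 (new)  [load 23/34]
  20 → USB stick 4 (new)  [load 20/34]
  19 → USB stick 5 (new)  [load 19/34]
  19 → USB stick 6 (new)  [load 19/34]
  18 → USB stick 7 (new)  [load 18/34]
  15 → USB stick 5  [load 34/34]
  14 → USB stick 4  [load 34/34]
  10 → USB stick 3  [load 33/34]
  9 → USB stick 6  [load 28/34]
  5 → USB stick 2  [load 34/34]
  5 → USB stick 6  [load 33/34]
7 USB sticks opened.

7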